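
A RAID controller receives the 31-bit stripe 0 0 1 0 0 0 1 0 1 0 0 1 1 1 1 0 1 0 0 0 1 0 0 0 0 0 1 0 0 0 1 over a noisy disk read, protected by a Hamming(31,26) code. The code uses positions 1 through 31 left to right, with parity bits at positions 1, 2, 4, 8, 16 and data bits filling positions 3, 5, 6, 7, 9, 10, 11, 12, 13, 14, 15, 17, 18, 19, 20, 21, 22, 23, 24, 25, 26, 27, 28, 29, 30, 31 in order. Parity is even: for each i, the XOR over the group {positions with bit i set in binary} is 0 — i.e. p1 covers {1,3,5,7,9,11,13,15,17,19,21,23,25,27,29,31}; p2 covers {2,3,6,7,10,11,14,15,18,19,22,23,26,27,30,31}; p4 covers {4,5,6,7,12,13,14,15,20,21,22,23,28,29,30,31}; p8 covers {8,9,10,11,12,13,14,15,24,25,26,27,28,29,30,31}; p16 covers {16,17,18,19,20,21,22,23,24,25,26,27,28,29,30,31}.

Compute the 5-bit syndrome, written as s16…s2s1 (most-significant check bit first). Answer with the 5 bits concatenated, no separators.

s1 (pos 1,3,5,7,9,11,13,15,17,19,21,23,25,27,29,31): 0⊕1⊕0⊕1⊕1⊕0⊕1⊕1⊕1⊕0⊕1⊕0⊕0⊕1⊕0⊕1 = 1
s2 (pos 2,3,6,7,10,11,14,15,18,19,22,23,26,27,30,31): 0⊕1⊕0⊕1⊕0⊕0⊕1⊕1⊕0⊕0⊕0⊕0⊕0⊕1⊕0⊕1 = 0
s4 (pos 4,5,6,7,12,13,14,15,20,21,22,23,28,29,30,31): 0⊕0⊕0⊕1⊕1⊕1⊕1⊕1⊕0⊕1⊕0⊕0⊕0⊕0⊕0⊕1 = 1
s8 (pos 8,9,10,11,12,13,14,15,24,25,26,27,28,29,30,31): 0⊕1⊕0⊕0⊕1⊕1⊕1⊕1⊕0⊕0⊕0⊕1⊕0⊕0⊕0⊕1 = 1
s16 (pos 16,17,18,19,20,21,22,23,24,25,26,27,28,29,30,31): 0⊕1⊕0⊕0⊕0⊕1⊕0⊕0⊕0⊕0⊕0⊕1⊕0⊕0⊕0⊕1 = 0
Syndrome s16…s1 = 01101 → error at position 13.

01101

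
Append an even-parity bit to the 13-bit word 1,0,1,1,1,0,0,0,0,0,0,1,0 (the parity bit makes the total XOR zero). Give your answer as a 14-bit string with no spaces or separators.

10111000000101

XOR of the 13 data bits: 1⊕0⊕1⊕1⊕1⊕0⊕0⊕0⊕0⊕0⊕0⊕1⊕0 = 1
Parity bit = 1 (so all 14 bits XOR to 0).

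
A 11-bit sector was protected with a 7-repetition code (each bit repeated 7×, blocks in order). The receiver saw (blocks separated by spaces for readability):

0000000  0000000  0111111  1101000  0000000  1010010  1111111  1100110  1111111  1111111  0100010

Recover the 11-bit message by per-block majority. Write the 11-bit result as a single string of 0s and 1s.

Block 1 (0000000): 0 ones → 0
Block 2 (0000000): 0 ones → 0
Block 3 (0111111): 6 ones → 1
Block 4 (1101000): 3 ones → 0
Block 5 (0000000): 0 ones → 0
Block 6 (1010010): 3 ones → 0
Block 7 (1111111): 7 ones → 1
Block 8 (1100110): 4 ones → 1
Block 9 (1111111): 7 ones → 1
Block 10 (1111111): 7 ones → 1
Block 11 (0100010): 2 ones → 0

00100011110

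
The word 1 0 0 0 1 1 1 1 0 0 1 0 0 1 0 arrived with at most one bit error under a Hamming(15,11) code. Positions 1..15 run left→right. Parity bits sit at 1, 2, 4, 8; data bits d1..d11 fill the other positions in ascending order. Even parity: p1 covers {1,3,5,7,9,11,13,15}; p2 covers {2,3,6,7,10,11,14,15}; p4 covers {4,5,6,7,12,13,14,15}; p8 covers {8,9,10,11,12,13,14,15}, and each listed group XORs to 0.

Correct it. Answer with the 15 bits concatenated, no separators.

100011100010010

s1 (pos 1,3,5,7,9,11,13,15): 1⊕0⊕1⊕1⊕0⊕1⊕0⊕0 = 0
s2 (pos 2,3,6,7,10,11,14,15): 0⊕0⊕1⊕1⊕0⊕1⊕1⊕0 = 0
s4 (pos 4,5,6,7,12,13,14,15): 0⊕1⊕1⊕1⊕0⊕0⊕1⊕0 = 0
s8 (pos 8,9,10,11,12,13,14,15): 1⊕0⊕0⊕1⊕0⊕0⊕1⊕0 = 1
Syndrome s8…s1 = 1000 → error at position 8.
Flip position 8: 100011110010010 → 100011100010010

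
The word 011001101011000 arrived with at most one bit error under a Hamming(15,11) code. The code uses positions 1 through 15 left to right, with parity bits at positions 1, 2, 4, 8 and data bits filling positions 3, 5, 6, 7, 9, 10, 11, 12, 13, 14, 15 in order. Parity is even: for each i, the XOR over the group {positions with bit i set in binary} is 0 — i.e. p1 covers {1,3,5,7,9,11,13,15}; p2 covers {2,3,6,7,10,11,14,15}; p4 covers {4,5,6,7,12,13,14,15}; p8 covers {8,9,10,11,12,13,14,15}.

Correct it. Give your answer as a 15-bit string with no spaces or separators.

011001101011010

s1 (pos 1,3,5,7,9,11,13,15): 0⊕1⊕0⊕1⊕1⊕1⊕0⊕0 = 0
s2 (pos 2,3,6,7,10,11,14,15): 1⊕1⊕1⊕1⊕0⊕1⊕0⊕0 = 1
s4 (pos 4,5,6,7,12,13,14,15): 0⊕0⊕1⊕1⊕1⊕0⊕0⊕0 = 1
s8 (pos 8,9,10,11,12,13,14,15): 0⊕1⊕0⊕1⊕1⊕0⊕0⊕0 = 1
Syndrome s8…s1 = 1110 → error at position 14.
Flip position 14: 011001101011000 → 011001101011010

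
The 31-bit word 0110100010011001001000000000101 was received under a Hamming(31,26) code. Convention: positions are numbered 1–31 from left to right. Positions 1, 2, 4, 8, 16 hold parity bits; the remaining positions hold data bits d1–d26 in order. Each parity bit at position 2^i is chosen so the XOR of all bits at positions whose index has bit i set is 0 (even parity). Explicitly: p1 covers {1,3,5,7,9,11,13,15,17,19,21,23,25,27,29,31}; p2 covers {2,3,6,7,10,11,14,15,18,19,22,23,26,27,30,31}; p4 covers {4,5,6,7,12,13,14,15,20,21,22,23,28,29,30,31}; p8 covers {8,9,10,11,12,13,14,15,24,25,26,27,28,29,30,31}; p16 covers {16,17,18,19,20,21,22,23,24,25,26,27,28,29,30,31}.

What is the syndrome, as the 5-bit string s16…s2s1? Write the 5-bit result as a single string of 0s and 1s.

01101

s1 (pos 1,3,5,7,9,11,13,15,17,19,21,23,25,27,29,31): 0⊕1⊕1⊕0⊕1⊕0⊕1⊕0⊕0⊕1⊕0⊕0⊕0⊕0⊕1⊕1 = 1
s2 (pos 2,3,6,7,10,11,14,15,18,19,22,23,26,27,30,31): 1⊕1⊕0⊕0⊕0⊕0⊕0⊕0⊕0⊕1⊕0⊕0⊕0⊕0⊕0⊕1 = 0
s4 (pos 4,5,6,7,12,13,14,15,20,21,22,23,28,29,30,31): 0⊕1⊕0⊕0⊕1⊕1⊕0⊕0⊕0⊕0⊕0⊕0⊕0⊕1⊕0⊕1 = 1
s8 (pos 8,9,10,11,12,13,14,15,24,25,26,27,28,29,30,31): 0⊕1⊕0⊕0⊕1⊕1⊕0⊕0⊕0⊕0⊕0⊕0⊕0⊕1⊕0⊕1 = 1
s16 (pos 16,17,18,19,20,21,22,23,24,25,26,27,28,29,30,31): 1⊕0⊕0⊕1⊕0⊕0⊕0⊕0⊕0⊕0⊕0⊕0⊕0⊕1⊕0⊕1 = 0
Syndrome s16…s1 = 01101 → error at position 13.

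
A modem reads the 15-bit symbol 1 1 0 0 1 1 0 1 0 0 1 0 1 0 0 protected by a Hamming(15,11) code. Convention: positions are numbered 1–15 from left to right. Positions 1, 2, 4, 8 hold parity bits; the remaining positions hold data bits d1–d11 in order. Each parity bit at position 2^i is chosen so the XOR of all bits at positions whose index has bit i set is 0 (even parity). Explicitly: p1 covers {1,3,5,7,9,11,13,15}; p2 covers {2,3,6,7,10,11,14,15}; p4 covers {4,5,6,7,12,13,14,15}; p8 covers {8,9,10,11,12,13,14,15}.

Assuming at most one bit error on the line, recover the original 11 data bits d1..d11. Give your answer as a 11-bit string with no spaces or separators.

s1 (pos 1,3,5,7,9,11,13,15): 1⊕0⊕1⊕0⊕0⊕1⊕1⊕0 = 0
s2 (pos 2,3,6,7,10,11,14,15): 1⊕0⊕1⊕0⊕0⊕1⊕0⊕0 = 1
s4 (pos 4,5,6,7,12,13,14,15): 0⊕1⊕1⊕0⊕0⊕1⊕0⊕0 = 1
s8 (pos 8,9,10,11,12,13,14,15): 1⊕0⊕0⊕1⊕0⊕1⊕0⊕0 = 1
Syndrome s8…s1 = 1110 → error at position 14.
Flip position 14: 110011010010100 → 110011010010110
Read data bits from positions 3,5,6,7,9,10,11,12,13,14,15: 01100010110

01100010110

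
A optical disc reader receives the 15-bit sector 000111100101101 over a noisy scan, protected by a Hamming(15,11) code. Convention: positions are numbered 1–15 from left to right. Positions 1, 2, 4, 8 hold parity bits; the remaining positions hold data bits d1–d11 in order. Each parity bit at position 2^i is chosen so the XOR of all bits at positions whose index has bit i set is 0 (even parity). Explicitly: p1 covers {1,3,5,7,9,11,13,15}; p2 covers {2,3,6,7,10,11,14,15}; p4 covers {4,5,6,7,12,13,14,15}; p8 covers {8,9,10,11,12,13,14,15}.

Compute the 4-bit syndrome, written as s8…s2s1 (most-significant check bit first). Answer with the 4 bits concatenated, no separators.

0100

s1 (pos 1,3,5,7,9,11,13,15): 0⊕0⊕1⊕1⊕0⊕0⊕1⊕1 = 0
s2 (pos 2,3,6,7,10,11,14,15): 0⊕0⊕1⊕1⊕1⊕0⊕0⊕1 = 0
s4 (pos 4,5,6,7,12,13,14,15): 1⊕1⊕1⊕1⊕1⊕1⊕0⊕1 = 1
s8 (pos 8,9,10,11,12,13,14,15): 0⊕0⊕1⊕0⊕1⊕1⊕0⊕1 = 0
Syndrome s8…s1 = 0100 → error at position 4.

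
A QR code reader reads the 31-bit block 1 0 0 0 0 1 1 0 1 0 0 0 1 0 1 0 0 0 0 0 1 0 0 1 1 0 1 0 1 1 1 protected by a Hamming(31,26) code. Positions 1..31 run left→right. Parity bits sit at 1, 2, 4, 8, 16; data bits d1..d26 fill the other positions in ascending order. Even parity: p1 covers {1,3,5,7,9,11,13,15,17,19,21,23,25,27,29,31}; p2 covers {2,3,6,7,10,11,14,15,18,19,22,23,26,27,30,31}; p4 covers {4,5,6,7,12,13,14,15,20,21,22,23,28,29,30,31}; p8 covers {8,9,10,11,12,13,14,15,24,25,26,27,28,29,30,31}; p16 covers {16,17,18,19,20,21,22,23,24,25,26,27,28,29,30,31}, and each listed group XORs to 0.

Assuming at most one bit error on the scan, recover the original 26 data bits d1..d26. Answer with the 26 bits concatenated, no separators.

00111000101000010001010111

s1 (pos 1,3,5,7,9,11,13,15,17,19,21,23,25,27,29,31): 1⊕0⊕0⊕1⊕1⊕0⊕1⊕1⊕0⊕0⊕1⊕0⊕1⊕1⊕1⊕1 = 0
s2 (pos 2,3,6,7,10,11,14,15,18,19,22,23,26,27,30,31): 0⊕0⊕1⊕1⊕0⊕0⊕0⊕1⊕0⊕0⊕0⊕0⊕0⊕1⊕1⊕1 = 0
s4 (pos 4,5,6,7,12,13,14,15,20,21,22,23,28,29,30,31): 0⊕0⊕1⊕1⊕0⊕1⊕0⊕1⊕0⊕1⊕0⊕0⊕0⊕1⊕1⊕1 = 0
s8 (pos 8,9,10,11,12,13,14,15,24,25,26,27,28,29,30,31): 0⊕1⊕0⊕0⊕0⊕1⊕0⊕1⊕1⊕1⊕0⊕1⊕0⊕1⊕1⊕1 = 1
s16 (pos 16,17,18,19,20,21,22,23,24,25,26,27,28,29,30,31): 0⊕0⊕0⊕0⊕0⊕1⊕0⊕0⊕1⊕1⊕0⊕1⊕0⊕1⊕1⊕1 = 1
Syndrome s16…s1 = 11000 → error at position 24.
Flip position 24: 1000011010001010000010011010111 → 1000011010001010000010001010111
Read data bits from positions 3,5,6,7,9,10,11,12,13,14,15,17,18,19,20,21,22,23,24,25,26,27,28,29,30,31: 00111000101000010001010111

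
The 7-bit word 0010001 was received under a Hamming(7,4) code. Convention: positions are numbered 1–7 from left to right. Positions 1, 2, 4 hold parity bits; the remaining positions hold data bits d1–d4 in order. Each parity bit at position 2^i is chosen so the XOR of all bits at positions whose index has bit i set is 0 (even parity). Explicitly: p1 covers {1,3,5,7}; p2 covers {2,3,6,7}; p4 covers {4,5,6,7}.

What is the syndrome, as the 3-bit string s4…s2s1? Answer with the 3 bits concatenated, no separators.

100

s1 (pos 1,3,5,7): 0⊕1⊕0⊕1 = 0
s2 (pos 2,3,6,7): 0⊕1⊕0⊕1 = 0
s4 (pos 4,5,6,7): 0⊕0⊕0⊕1 = 1
Syndrome s4…s1 = 100 → error at position 4.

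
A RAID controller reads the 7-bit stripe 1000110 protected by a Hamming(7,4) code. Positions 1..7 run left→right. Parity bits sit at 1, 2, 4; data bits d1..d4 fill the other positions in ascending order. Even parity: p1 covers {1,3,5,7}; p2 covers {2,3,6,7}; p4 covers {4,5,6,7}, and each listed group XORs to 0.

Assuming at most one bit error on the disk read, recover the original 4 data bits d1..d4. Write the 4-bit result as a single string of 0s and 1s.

s1 (pos 1,3,5,7): 1⊕0⊕1⊕0 = 0
s2 (pos 2,3,6,7): 0⊕0⊕1⊕0 = 1
s4 (pos 4,5,6,7): 0⊕1⊕1⊕0 = 0
Syndrome s4…s1 = 010 → error at position 2.
Flip position 2: 1000110 → 1100110
Read data bits from positions 3,5,6,7: 0110

0110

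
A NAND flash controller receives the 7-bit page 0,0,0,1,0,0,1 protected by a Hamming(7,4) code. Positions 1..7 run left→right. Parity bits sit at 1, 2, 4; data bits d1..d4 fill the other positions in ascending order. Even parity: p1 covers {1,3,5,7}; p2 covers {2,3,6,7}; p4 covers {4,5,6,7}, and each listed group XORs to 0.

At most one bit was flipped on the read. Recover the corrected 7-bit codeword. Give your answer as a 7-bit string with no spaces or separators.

0011001

s1 (pos 1,3,5,7): 0⊕0⊕0⊕1 = 1
s2 (pos 2,3,6,7): 0⊕0⊕0⊕1 = 1
s4 (pos 4,5,6,7): 1⊕0⊕0⊕1 = 0
Syndrome s4…s1 = 011 → error at position 3.
Flip position 3: 0001001 → 0011001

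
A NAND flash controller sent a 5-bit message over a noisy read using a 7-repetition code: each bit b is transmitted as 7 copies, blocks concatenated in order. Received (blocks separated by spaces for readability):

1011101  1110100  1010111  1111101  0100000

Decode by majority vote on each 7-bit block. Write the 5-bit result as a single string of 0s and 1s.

Block 1 (1011101): 5 ones → 1
Block 2 (1110100): 4 ones → 1
Block 3 (1010111): 5 ones → 1
Block 4 (1111101): 6 ones → 1
Block 5 (0100000): 1 one → 0

11110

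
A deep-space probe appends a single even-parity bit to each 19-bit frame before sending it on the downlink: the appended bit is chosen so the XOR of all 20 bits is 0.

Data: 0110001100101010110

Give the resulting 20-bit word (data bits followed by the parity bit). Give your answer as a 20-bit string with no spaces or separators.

01100011001010101101

XOR of the 19 data bits: 0⊕1⊕1⊕0⊕0⊕0⊕1⊕1⊕0⊕0⊕1⊕0⊕1⊕0⊕1⊕0⊕1⊕1⊕0 = 1
Parity bit = 1 (so all 20 bits XOR to 0).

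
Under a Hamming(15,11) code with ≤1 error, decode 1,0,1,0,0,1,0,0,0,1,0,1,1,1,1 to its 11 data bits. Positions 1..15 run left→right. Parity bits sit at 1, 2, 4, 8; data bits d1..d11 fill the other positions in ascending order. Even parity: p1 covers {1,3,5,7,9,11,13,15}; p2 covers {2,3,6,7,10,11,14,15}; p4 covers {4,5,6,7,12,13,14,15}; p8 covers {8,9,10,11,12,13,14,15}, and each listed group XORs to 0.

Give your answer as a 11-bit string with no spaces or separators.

10100101101

s1 (pos 1,3,5,7,9,11,13,15): 1⊕1⊕0⊕0⊕0⊕0⊕1⊕1 = 0
s2 (pos 2,3,6,7,10,11,14,15): 0⊕1⊕1⊕0⊕1⊕0⊕1⊕1 = 1
s4 (pos 4,5,6,7,12,13,14,15): 0⊕0⊕1⊕0⊕1⊕1⊕1⊕1 = 1
s8 (pos 8,9,10,11,12,13,14,15): 0⊕0⊕1⊕0⊕1⊕1⊕1⊕1 = 1
Syndrome s8…s1 = 1110 → error at position 14.
Flip position 14: 101001000101111 → 101001000101101
Read data bits from positions 3,5,6,7,9,10,11,12,13,14,15: 10100101101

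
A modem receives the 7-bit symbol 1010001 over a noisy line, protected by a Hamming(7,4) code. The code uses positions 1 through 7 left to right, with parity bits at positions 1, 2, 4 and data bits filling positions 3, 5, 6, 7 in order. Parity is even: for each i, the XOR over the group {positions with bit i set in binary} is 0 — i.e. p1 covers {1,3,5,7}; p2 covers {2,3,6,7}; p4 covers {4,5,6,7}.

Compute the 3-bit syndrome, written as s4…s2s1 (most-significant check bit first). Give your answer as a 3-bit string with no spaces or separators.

s1 (pos 1,3,5,7): 1⊕1⊕0⊕1 = 1
s2 (pos 2,3,6,7): 0⊕1⊕0⊕1 = 0
s4 (pos 4,5,6,7): 0⊕0⊕0⊕1 = 1
Syndrome s4…s1 = 101 → error at position 5.

101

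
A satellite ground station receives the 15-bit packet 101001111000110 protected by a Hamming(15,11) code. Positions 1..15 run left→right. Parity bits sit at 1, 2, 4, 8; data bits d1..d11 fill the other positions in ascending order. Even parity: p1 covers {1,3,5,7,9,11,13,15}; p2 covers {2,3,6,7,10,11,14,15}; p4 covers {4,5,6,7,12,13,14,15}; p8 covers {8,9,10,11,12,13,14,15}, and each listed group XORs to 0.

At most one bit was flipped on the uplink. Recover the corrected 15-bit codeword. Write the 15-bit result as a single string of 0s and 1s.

s1 (pos 1,3,5,7,9,11,13,15): 1⊕1⊕0⊕1⊕1⊕0⊕1⊕0 = 1
s2 (pos 2,3,6,7,10,11,14,15): 0⊕1⊕1⊕1⊕0⊕0⊕1⊕0 = 0
s4 (pos 4,5,6,7,12,13,14,15): 0⊕0⊕1⊕1⊕0⊕1⊕1⊕0 = 0
s8 (pos 8,9,10,11,12,13,14,15): 1⊕1⊕0⊕0⊕0⊕1⊕1⊕0 = 0
Syndrome s8…s1 = 0001 → error at position 1.
Flip position 1: 101001111000110 → 001001111000110

001001111000110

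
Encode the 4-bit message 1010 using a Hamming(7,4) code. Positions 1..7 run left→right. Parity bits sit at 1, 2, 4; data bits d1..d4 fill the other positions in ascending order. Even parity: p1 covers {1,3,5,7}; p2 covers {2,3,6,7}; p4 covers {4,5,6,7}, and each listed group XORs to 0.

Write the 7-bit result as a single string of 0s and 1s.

1011010

Place data at non-parity positions: p1 p2 1 p4 0 1 0
p1 (pos 1,3,5,7): XOR of data positions = 1⊕0⊕0 = 1
p2 (pos 2,3,6,7): XOR of data positions = 1⊕1⊕0 = 0
p4 (pos 4,5,6,7): XOR of data positions = 0⊕1⊕0 = 1
Codeword: 1011010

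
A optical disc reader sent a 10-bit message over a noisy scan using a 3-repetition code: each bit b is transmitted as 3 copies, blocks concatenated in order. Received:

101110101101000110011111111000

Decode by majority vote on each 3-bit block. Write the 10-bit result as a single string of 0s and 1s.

1111011110

Block 1 (101): 2 ones → 1
Block 2 (110): 2 ones → 1
Block 3 (101): 2 ones → 1
Block 4 (101): 2 ones → 1
Block 5 (000): 0 ones → 0
Block 6 (110): 2 ones → 1
Block 7 (011): 2 ones → 1
Block 8 (111): 3 ones → 1
Block 9 (111): 3 ones → 1
Block 10 (000): 0 ones → 0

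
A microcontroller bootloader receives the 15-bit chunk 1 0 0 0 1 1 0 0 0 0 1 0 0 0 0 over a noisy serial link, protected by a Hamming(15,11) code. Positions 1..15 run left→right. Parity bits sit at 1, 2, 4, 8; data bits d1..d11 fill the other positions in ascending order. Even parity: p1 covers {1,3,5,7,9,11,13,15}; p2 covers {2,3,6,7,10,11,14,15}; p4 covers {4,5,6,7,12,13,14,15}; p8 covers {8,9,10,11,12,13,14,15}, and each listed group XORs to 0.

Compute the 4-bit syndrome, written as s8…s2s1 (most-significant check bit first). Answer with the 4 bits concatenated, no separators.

1001

s1 (pos 1,3,5,7,9,11,13,15): 1⊕0⊕1⊕0⊕0⊕1⊕0⊕0 = 1
s2 (pos 2,3,6,7,10,11,14,15): 0⊕0⊕1⊕0⊕0⊕1⊕0⊕0 = 0
s4 (pos 4,5,6,7,12,13,14,15): 0⊕1⊕1⊕0⊕0⊕0⊕0⊕0 = 0
s8 (pos 8,9,10,11,12,13,14,15): 0⊕0⊕0⊕1⊕0⊕0⊕0⊕0 = 1
Syndrome s8…s1 = 1001 → error at position 9.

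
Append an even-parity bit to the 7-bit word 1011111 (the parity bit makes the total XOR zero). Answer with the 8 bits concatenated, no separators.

10111110

XOR of the 7 data bits: 1⊕0⊕1⊕1⊕1⊕1⊕1 = 0
Parity bit = 0 (so all 8 bits XOR to 0).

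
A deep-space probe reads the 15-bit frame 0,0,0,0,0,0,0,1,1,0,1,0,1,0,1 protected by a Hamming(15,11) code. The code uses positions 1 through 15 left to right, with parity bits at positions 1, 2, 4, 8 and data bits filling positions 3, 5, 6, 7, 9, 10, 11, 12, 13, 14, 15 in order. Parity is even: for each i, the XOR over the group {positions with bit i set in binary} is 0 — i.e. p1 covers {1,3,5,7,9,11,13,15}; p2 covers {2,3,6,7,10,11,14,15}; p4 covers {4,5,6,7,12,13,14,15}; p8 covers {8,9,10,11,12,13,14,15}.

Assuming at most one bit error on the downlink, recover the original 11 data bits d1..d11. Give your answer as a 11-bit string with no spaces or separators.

00001010101

s1 (pos 1,3,5,7,9,11,13,15): 0⊕0⊕0⊕0⊕1⊕1⊕1⊕1 = 0
s2 (pos 2,3,6,7,10,11,14,15): 0⊕0⊕0⊕0⊕0⊕1⊕0⊕1 = 0
s4 (pos 4,5,6,7,12,13,14,15): 0⊕0⊕0⊕0⊕0⊕1⊕0⊕1 = 0
s8 (pos 8,9,10,11,12,13,14,15): 1⊕1⊕0⊕1⊕0⊕1⊕0⊕1 = 1
Syndrome s8…s1 = 1000 → error at position 8.
Flip position 8: 000000011010101 → 000000001010101
Read data bits from positions 3,5,6,7,9,10,11,12,13,14,15: 00001010101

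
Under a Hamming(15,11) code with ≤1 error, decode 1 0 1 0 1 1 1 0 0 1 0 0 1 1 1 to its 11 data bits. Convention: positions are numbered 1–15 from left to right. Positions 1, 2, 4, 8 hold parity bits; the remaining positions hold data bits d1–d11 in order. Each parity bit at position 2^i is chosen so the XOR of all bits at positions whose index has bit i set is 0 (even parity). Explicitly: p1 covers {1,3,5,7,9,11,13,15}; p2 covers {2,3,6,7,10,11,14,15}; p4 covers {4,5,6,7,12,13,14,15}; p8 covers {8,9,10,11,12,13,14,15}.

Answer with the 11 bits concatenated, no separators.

11110100111

s1 (pos 1,3,5,7,9,11,13,15): 1⊕1⊕1⊕1⊕0⊕0⊕1⊕1 = 0
s2 (pos 2,3,6,7,10,11,14,15): 0⊕1⊕1⊕1⊕1⊕0⊕1⊕1 = 0
s4 (pos 4,5,6,7,12,13,14,15): 0⊕1⊕1⊕1⊕0⊕1⊕1⊕1 = 0
s8 (pos 8,9,10,11,12,13,14,15): 0⊕0⊕1⊕0⊕0⊕1⊕1⊕1 = 0
Syndrome s8…s1 = 0000 → no error.
Read data bits from positions 3,5,6,7,9,10,11,12,13,14,15: 11110100111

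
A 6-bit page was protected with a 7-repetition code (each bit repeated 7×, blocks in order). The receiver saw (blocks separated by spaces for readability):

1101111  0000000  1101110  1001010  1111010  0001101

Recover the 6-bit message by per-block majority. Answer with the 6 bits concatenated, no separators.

101010

Block 1 (1101111): 6 ones → 1
Block 2 (0000000): 0 ones → 0
Block 3 (1101110): 5 ones → 1
Block 4 (1001010): 3 ones → 0
Block 5 (1111010): 5 ones → 1
Block 6 (0001101): 3 ones → 0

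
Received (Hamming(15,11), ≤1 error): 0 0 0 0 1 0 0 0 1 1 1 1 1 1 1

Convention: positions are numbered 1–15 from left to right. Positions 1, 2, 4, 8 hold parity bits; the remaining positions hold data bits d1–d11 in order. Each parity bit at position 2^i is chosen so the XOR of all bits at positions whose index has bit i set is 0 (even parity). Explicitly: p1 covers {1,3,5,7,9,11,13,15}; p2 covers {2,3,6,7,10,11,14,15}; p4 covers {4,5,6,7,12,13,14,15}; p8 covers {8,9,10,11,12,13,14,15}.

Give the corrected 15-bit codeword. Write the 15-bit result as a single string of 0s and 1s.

s1 (pos 1,3,5,7,9,11,13,15): 0⊕0⊕1⊕0⊕1⊕1⊕1⊕1 = 1
s2 (pos 2,3,6,7,10,11,14,15): 0⊕0⊕0⊕0⊕1⊕1⊕1⊕1 = 0
s4 (pos 4,5,6,7,12,13,14,15): 0⊕1⊕0⊕0⊕1⊕1⊕1⊕1 = 1
s8 (pos 8,9,10,11,12,13,14,15): 0⊕1⊕1⊕1⊕1⊕1⊕1⊕1 = 1
Syndrome s8…s1 = 1101 → error at position 13.
Flip position 13: 000010001111111 → 000010001111011

000010001111011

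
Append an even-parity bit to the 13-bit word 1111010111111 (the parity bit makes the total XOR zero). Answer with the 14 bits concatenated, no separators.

XOR of the 13 data bits: 1⊕1⊕1⊕1⊕0⊕1⊕0⊕1⊕1⊕1⊕1⊕1⊕1 = 1
Parity bit = 1 (so all 14 bits XOR to 0).

11110101111111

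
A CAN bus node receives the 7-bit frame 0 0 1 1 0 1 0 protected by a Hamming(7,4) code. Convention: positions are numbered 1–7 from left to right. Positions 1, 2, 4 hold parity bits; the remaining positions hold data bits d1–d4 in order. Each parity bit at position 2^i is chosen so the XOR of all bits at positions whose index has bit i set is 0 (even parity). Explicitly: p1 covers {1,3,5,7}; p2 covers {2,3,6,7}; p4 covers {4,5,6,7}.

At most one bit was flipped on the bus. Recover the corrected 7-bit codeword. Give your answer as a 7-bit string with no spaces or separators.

1011010

s1 (pos 1,3,5,7): 0⊕1⊕0⊕0 = 1
s2 (pos 2,3,6,7): 0⊕1⊕1⊕0 = 0
s4 (pos 4,5,6,7): 1⊕0⊕1⊕0 = 0
Syndrome s4…s1 = 001 → error at position 1.
Flip position 1: 0011010 → 1011010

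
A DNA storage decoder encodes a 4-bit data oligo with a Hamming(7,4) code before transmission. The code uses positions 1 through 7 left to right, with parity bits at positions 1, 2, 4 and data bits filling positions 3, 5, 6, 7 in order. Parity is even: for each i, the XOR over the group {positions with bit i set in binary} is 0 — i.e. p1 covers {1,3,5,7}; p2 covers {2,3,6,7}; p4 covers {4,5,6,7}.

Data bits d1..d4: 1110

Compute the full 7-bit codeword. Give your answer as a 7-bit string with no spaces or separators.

Place data at non-parity positions: p1 p2 1 p4 1 1 0
p1 (pos 1,3,5,7): XOR of data positions = 1⊕1⊕0 = 0
p2 (pos 2,3,6,7): XOR of data positions = 1⊕1⊕0 = 0
p4 (pos 4,5,6,7): XOR of data positions = 1⊕1⊕0 = 0
Codeword: 0010110

0010110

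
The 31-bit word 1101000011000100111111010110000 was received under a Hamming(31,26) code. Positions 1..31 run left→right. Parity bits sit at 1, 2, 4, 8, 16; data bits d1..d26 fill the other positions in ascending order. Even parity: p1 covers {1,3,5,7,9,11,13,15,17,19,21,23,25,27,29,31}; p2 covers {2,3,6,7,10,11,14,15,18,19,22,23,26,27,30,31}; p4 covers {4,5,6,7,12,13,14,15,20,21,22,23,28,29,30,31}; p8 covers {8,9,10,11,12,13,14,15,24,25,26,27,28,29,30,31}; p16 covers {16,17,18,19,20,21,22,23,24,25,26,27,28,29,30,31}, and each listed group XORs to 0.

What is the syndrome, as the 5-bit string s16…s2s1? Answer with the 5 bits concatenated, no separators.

s1 (pos 1,3,5,7,9,11,13,15,17,19,21,23,25,27,29,31): 1⊕0⊕0⊕0⊕1⊕0⊕0⊕0⊕1⊕1⊕1⊕0⊕0⊕1⊕0⊕0 = 0
s2 (pos 2,3,6,7,10,11,14,15,18,19,22,23,26,27,30,31): 1⊕0⊕0⊕0⊕1⊕0⊕1⊕0⊕1⊕1⊕1⊕0⊕1⊕1⊕0⊕0 = 0
s4 (pos 4,5,6,7,12,13,14,15,20,21,22,23,28,29,30,31): 1⊕0⊕0⊕0⊕0⊕0⊕1⊕0⊕1⊕1⊕1⊕0⊕0⊕0⊕0⊕0 = 1
s8 (pos 8,9,10,11,12,13,14,15,24,25,26,27,28,29,30,31): 0⊕1⊕1⊕0⊕0⊕0⊕1⊕0⊕1⊕0⊕1⊕1⊕0⊕0⊕0⊕0 = 0
s16 (pos 16,17,18,19,20,21,22,23,24,25,26,27,28,29,30,31): 0⊕1⊕1⊕1⊕1⊕1⊕1⊕0⊕1⊕0⊕1⊕1⊕0⊕0⊕0⊕0 = 1
Syndrome s16…s1 = 10100 → error at position 20.

10100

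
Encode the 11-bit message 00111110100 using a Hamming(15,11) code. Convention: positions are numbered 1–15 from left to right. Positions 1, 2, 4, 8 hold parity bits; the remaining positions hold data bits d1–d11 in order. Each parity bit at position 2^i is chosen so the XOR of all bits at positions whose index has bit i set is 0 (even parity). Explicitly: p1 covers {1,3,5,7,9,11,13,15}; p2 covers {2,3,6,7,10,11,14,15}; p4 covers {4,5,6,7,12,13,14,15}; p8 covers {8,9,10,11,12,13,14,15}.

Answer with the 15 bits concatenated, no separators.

000101101110100

Place data at non-parity positions: p1 p2 0 p4 0 1 1 p8 1 1 1 0 1 0 0
p1 (pos 1,3,5,7,9,11,13,15): XOR of data positions = 0⊕0⊕1⊕1⊕1⊕1⊕0 = 0
p2 (pos 2,3,6,7,10,11,14,15): XOR of data positions = 0⊕1⊕1⊕1⊕1⊕0⊕0 = 0
p4 (pos 4,5,6,7,12,13,14,15): XOR of data positions = 0⊕1⊕1⊕0⊕1⊕0⊕0 = 1
p8 (pos 8,9,10,11,12,13,14,15): XOR of data positions = 1⊕1⊕1⊕0⊕1⊕0⊕0 = 0
Codeword: 000101101110100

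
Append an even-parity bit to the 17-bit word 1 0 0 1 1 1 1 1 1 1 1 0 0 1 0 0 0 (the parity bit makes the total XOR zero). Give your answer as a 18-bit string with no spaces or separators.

XOR of the 17 data bits: 1⊕0⊕0⊕1⊕1⊕1⊕1⊕1⊕1⊕1⊕1⊕0⊕0⊕1⊕0⊕0⊕0 = 0
Parity bit = 0 (so all 18 bits XOR to 0).

100111111110010000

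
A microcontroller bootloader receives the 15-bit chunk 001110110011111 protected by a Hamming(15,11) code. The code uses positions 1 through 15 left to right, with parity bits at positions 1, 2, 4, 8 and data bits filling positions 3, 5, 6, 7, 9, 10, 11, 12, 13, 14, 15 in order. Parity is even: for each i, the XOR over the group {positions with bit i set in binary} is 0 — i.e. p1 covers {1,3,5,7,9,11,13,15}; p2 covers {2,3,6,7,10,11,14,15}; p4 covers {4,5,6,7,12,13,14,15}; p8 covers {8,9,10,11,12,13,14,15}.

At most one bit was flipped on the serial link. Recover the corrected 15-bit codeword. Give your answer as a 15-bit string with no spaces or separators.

001111110011111

s1 (pos 1,3,5,7,9,11,13,15): 0⊕1⊕1⊕1⊕0⊕1⊕1⊕1 = 0
s2 (pos 2,3,6,7,10,11,14,15): 0⊕1⊕0⊕1⊕0⊕1⊕1⊕1 = 1
s4 (pos 4,5,6,7,12,13,14,15): 1⊕1⊕0⊕1⊕1⊕1⊕1⊕1 = 1
s8 (pos 8,9,10,11,12,13,14,15): 1⊕0⊕0⊕1⊕1⊕1⊕1⊕1 = 0
Syndrome s8…s1 = 0110 → error at position 6.
Flip position 6: 001110110011111 → 001111110011111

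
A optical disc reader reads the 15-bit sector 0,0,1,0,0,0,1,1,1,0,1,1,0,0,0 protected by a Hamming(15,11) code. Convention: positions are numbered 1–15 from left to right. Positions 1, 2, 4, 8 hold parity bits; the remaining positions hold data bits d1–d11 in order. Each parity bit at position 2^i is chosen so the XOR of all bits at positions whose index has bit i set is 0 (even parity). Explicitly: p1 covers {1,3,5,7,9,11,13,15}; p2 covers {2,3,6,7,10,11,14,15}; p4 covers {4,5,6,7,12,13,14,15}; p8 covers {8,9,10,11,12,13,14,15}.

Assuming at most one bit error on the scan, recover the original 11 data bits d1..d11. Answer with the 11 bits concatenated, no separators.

s1 (pos 1,3,5,7,9,11,13,15): 0⊕1⊕0⊕1⊕1⊕1⊕0⊕0 = 0
s2 (pos 2,3,6,7,10,11,14,15): 0⊕1⊕0⊕1⊕0⊕1⊕0⊕0 = 1
s4 (pos 4,5,6,7,12,13,14,15): 0⊕0⊕0⊕1⊕1⊕0⊕0⊕0 = 0
s8 (pos 8,9,10,11,12,13,14,15): 1⊕1⊕0⊕1⊕1⊕0⊕0⊕0 = 0
Syndrome s8…s1 = 0010 → error at position 2.
Flip position 2: 001000111011000 → 011000111011000
Read data bits from positions 3,5,6,7,9,10,11,12,13,14,15: 10011011000

10011011000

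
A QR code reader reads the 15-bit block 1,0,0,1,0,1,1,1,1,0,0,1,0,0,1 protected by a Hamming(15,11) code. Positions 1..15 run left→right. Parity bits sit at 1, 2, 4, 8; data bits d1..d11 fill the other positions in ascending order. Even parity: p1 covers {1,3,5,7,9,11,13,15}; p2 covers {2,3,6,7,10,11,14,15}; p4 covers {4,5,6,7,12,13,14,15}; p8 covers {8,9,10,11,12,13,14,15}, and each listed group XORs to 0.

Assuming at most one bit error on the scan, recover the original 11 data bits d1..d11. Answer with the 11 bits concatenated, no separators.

s1 (pos 1,3,5,7,9,11,13,15): 1⊕0⊕0⊕1⊕1⊕0⊕0⊕1 = 0
s2 (pos 2,3,6,7,10,11,14,15): 0⊕0⊕1⊕1⊕0⊕0⊕0⊕1 = 1
s4 (pos 4,5,6,7,12,13,14,15): 1⊕0⊕1⊕1⊕1⊕0⊕0⊕1 = 1
s8 (pos 8,9,10,11,12,13,14,15): 1⊕1⊕0⊕0⊕1⊕0⊕0⊕1 = 0
Syndrome s8…s1 = 0110 → error at position 6.
Flip position 6: 100101111001001 → 100100111001001
Read data bits from positions 3,5,6,7,9,10,11,12,13,14,15: 00011001001

00011001001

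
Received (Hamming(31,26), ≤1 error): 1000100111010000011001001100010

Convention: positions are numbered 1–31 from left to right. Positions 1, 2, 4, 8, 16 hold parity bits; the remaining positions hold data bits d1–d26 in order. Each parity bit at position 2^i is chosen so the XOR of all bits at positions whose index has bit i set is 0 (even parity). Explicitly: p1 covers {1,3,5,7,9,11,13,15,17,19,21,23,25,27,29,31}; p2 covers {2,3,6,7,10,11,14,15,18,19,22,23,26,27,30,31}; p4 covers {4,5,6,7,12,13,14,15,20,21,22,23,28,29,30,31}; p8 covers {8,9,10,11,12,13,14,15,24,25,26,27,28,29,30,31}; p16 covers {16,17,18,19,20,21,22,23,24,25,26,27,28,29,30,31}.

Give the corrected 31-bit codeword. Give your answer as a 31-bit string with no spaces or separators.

1000100101010000011001001100010

s1 (pos 1,3,5,7,9,11,13,15,17,19,21,23,25,27,29,31): 1⊕0⊕1⊕0⊕1⊕0⊕0⊕0⊕0⊕1⊕0⊕0⊕1⊕0⊕0⊕0 = 1
s2 (pos 2,3,6,7,10,11,14,15,18,19,22,23,26,27,30,31): 0⊕0⊕0⊕0⊕1⊕0⊕0⊕0⊕1⊕1⊕1⊕0⊕1⊕0⊕1⊕0 = 0
s4 (pos 4,5,6,7,12,13,14,15,20,21,22,23,28,29,30,31): 0⊕1⊕0⊕0⊕1⊕0⊕0⊕0⊕0⊕0⊕1⊕0⊕0⊕0⊕1⊕0 = 0
s8 (pos 8,9,10,11,12,13,14,15,24,25,26,27,28,29,30,31): 1⊕1⊕1⊕0⊕1⊕0⊕0⊕0⊕0⊕1⊕1⊕0⊕0⊕0⊕1⊕0 = 1
s16 (pos 16,17,18,19,20,21,22,23,24,25,26,27,28,29,30,31): 0⊕0⊕1⊕1⊕0⊕0⊕1⊕0⊕0⊕1⊕1⊕0⊕0⊕0⊕1⊕0 = 0
Syndrome s16…s1 = 01001 → error at position 9.
Flip position 9: 1000100111010000011001001100010 → 1000100101010000011001001100010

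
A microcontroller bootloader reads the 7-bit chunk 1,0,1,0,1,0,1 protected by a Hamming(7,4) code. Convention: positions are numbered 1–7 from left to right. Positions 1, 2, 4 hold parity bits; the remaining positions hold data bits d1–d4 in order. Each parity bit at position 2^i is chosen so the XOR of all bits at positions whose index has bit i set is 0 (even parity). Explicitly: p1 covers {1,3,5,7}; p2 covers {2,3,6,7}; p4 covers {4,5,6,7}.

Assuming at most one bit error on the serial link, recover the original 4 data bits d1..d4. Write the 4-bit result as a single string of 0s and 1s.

s1 (pos 1,3,5,7): 1⊕1⊕1⊕1 = 0
s2 (pos 2,3,6,7): 0⊕1⊕0⊕1 = 0
s4 (pos 4,5,6,7): 0⊕1⊕0⊕1 = 0
Syndrome s4…s1 = 000 → no error.
Read data bits from positions 3,5,6,7: 1101

1101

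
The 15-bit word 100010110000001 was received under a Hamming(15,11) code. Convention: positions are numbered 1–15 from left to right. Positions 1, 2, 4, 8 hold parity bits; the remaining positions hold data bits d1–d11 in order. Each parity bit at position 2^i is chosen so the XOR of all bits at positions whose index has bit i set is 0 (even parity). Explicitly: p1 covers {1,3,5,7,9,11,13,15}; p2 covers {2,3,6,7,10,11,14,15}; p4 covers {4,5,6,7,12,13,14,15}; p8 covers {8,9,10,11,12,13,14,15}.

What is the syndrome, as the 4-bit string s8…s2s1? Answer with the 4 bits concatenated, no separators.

0100

s1 (pos 1,3,5,7,9,11,13,15): 1⊕0⊕1⊕1⊕0⊕0⊕0⊕1 = 0
s2 (pos 2,3,6,7,10,11,14,15): 0⊕0⊕0⊕1⊕0⊕0⊕0⊕1 = 0
s4 (pos 4,5,6,7,12,13,14,15): 0⊕1⊕0⊕1⊕0⊕0⊕0⊕1 = 1
s8 (pos 8,9,10,11,12,13,14,15): 1⊕0⊕0⊕0⊕0⊕0⊕0⊕1 = 0
Syndrome s8…s1 = 0100 → error at position 4.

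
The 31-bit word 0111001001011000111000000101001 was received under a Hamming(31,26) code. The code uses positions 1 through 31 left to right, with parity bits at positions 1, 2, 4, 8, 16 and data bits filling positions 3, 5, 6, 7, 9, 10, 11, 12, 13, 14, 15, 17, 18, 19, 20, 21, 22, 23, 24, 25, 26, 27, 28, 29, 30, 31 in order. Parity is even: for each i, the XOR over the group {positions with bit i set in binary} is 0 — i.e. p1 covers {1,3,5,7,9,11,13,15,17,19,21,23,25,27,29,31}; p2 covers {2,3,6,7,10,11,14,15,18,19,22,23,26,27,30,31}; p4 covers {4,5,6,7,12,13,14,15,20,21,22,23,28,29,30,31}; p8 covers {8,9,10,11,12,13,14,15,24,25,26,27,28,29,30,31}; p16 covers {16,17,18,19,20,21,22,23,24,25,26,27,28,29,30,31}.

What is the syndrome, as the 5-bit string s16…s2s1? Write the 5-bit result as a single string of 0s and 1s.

00000

s1 (pos 1,3,5,7,9,11,13,15,17,19,21,23,25,27,29,31): 0⊕1⊕0⊕1⊕0⊕0⊕1⊕0⊕1⊕1⊕0⊕0⊕0⊕0⊕0⊕1 = 0
s2 (pos 2,3,6,7,10,11,14,15,18,19,22,23,26,27,30,31): 1⊕1⊕0⊕1⊕1⊕0⊕0⊕0⊕1⊕1⊕0⊕0⊕1⊕0⊕0⊕1 = 0
s4 (pos 4,5,6,7,12,13,14,15,20,21,22,23,28,29,30,31): 1⊕0⊕0⊕1⊕1⊕1⊕0⊕0⊕0⊕0⊕0⊕0⊕1⊕0⊕0⊕1 = 0
s8 (pos 8,9,10,11,12,13,14,15,24,25,26,27,28,29,30,31): 0⊕0⊕1⊕0⊕1⊕1⊕0⊕0⊕0⊕0⊕1⊕0⊕1⊕0⊕0⊕1 = 0
s16 (pos 16,17,18,19,20,21,22,23,24,25,26,27,28,29,30,31): 0⊕1⊕1⊕1⊕0⊕0⊕0⊕0⊕0⊕0⊕1⊕0⊕1⊕0⊕0⊕1 = 0
Syndrome s16…s1 = 00000 → no error.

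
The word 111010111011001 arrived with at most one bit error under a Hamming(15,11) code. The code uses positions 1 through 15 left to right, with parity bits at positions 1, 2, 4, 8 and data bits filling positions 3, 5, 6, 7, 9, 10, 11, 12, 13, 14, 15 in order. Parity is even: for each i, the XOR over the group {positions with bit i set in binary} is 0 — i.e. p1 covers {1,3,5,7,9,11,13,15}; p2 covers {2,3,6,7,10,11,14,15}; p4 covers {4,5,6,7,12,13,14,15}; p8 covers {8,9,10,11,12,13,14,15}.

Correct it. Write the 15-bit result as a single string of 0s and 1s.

111010111001001

s1 (pos 1,3,5,7,9,11,13,15): 1⊕1⊕1⊕1⊕1⊕1⊕0⊕1 = 1
s2 (pos 2,3,6,7,10,11,14,15): 1⊕1⊕0⊕1⊕0⊕1⊕0⊕1 = 1
s4 (pos 4,5,6,7,12,13,14,15): 0⊕1⊕0⊕1⊕1⊕0⊕0⊕1 = 0
s8 (pos 8,9,10,11,12,13,14,15): 1⊕1⊕0⊕1⊕1⊕0⊕0⊕1 = 1
Syndrome s8…s1 = 1011 → error at position 11.
Flip position 11: 111010111011001 → 111010111001001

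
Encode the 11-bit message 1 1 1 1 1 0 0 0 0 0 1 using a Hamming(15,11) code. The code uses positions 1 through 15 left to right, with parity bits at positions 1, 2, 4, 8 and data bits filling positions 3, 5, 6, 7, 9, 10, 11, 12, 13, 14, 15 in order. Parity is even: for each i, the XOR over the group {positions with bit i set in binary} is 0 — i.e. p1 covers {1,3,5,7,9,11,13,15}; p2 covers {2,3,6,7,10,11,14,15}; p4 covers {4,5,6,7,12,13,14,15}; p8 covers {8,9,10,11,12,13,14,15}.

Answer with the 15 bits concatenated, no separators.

Place data at non-parity positions: p1 p2 1 p4 1 1 1 p8 1 0 0 0 0 0 1
p1 (pos 1,3,5,7,9,11,13,15): XOR of data positions = 1⊕1⊕1⊕1⊕0⊕0⊕1 = 1
p2 (pos 2,3,6,7,10,11,14,15): XOR of data positions = 1⊕1⊕1⊕0⊕0⊕0⊕1 = 0
p4 (pos 4,5,6,7,12,13,14,15): XOR of data positions = 1⊕1⊕1⊕0⊕0⊕0⊕1 = 0
p8 (pos 8,9,10,11,12,13,14,15): XOR of data positions = 1⊕0⊕0⊕0⊕0⊕0⊕1 = 0
Codeword: 101011101000001

101011101000001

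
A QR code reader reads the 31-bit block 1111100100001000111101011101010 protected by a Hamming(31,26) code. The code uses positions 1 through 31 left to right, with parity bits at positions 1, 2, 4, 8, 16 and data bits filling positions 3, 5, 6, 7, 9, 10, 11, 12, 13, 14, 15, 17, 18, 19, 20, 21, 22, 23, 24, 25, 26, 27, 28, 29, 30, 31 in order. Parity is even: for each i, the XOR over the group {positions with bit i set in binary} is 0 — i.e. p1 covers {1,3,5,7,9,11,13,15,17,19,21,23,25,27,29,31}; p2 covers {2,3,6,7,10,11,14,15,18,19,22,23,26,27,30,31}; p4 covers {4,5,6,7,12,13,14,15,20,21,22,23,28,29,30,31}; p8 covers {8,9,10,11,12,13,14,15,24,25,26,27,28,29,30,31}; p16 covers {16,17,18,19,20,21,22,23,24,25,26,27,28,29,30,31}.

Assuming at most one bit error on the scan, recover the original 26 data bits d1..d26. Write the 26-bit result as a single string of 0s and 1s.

s1 (pos 1,3,5,7,9,11,13,15,17,19,21,23,25,27,29,31): 1⊕1⊕1⊕0⊕0⊕0⊕1⊕0⊕1⊕1⊕0⊕0⊕1⊕0⊕0⊕0 = 1
s2 (pos 2,3,6,7,10,11,14,15,18,19,22,23,26,27,30,31): 1⊕1⊕0⊕0⊕0⊕0⊕0⊕0⊕1⊕1⊕1⊕0⊕1⊕0⊕1⊕0 = 1
s4 (pos 4,5,6,7,12,13,14,15,20,21,22,23,28,29,30,31): 1⊕1⊕0⊕0⊕0⊕1⊕0⊕0⊕1⊕0⊕1⊕0⊕1⊕0⊕1⊕0 = 1
s8 (pos 8,9,10,11,12,13,14,15,24,25,26,27,28,29,30,31): 1⊕0⊕0⊕0⊕0⊕1⊕0⊕0⊕1⊕1⊕1⊕0⊕1⊕0⊕1⊕0 = 1
s16 (pos 16,17,18,19,20,21,22,23,24,25,26,27,28,29,30,31): 0⊕1⊕1⊕1⊕1⊕0⊕1⊕0⊕1⊕1⊕1⊕0⊕1⊕0⊕1⊕0 = 0
Syndrome s16…s1 = 01111 → error at position 15.
Flip position 15: 1111100100001000111101011101010 → 1111100100001010111101011101010
Read data bits from positions 3,5,6,7,9,10,11,12,13,14,15,17,18,19,20,21,22,23,24,25,26,27,28,29,30,31: 11000000101111101011101010

11000000101111101011101010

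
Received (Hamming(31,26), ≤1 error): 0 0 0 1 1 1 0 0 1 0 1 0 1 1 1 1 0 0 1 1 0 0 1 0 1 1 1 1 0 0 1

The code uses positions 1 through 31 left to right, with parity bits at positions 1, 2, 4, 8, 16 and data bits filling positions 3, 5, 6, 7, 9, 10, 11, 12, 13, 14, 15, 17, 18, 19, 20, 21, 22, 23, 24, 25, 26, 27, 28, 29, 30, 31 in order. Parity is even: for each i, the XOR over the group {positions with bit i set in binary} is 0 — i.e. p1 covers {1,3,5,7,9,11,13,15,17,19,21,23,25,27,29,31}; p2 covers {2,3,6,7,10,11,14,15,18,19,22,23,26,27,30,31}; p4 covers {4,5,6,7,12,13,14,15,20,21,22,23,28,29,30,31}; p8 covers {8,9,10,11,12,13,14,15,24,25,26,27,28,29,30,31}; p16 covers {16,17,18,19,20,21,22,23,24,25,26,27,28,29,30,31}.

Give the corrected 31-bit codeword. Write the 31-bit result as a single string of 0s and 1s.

s1 (pos 1,3,5,7,9,11,13,15,17,19,21,23,25,27,29,31): 0⊕0⊕1⊕0⊕1⊕1⊕1⊕1⊕0⊕1⊕0⊕1⊕1⊕1⊕0⊕1 = 0
s2 (pos 2,3,6,7,10,11,14,15,18,19,22,23,26,27,30,31): 0⊕0⊕1⊕0⊕0⊕1⊕1⊕1⊕0⊕1⊕0⊕1⊕1⊕1⊕0⊕1 = 1
s4 (pos 4,5,6,7,12,13,14,15,20,21,22,23,28,29,30,31): 1⊕1⊕1⊕0⊕0⊕1⊕1⊕1⊕1⊕0⊕0⊕1⊕1⊕0⊕0⊕1 = 0
s8 (pos 8,9,10,11,12,13,14,15,24,25,26,27,28,29,30,31): 0⊕1⊕0⊕1⊕0⊕1⊕1⊕1⊕0⊕1⊕1⊕1⊕1⊕0⊕0⊕1 = 0
s16 (pos 16,17,18,19,20,21,22,23,24,25,26,27,28,29,30,31): 1⊕0⊕0⊕1⊕1⊕0⊕0⊕1⊕0⊕1⊕1⊕1⊕1⊕0⊕0⊕1 = 1
Syndrome s16…s1 = 10010 → error at position 18.
Flip position 18: 0001110010101111001100101111001 → 0001110010101111011100101111001

0001110010101111011100101111001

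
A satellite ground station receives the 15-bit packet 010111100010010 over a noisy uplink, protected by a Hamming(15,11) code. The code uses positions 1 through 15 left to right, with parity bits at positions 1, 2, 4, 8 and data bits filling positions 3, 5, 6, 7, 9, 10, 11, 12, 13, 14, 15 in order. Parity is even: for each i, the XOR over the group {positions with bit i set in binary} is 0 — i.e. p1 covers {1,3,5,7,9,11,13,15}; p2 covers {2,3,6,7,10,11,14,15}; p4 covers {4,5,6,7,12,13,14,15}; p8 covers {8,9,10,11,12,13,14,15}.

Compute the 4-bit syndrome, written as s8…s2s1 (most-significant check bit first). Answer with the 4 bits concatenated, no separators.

s1 (pos 1,3,5,7,9,11,13,15): 0⊕0⊕1⊕1⊕0⊕1⊕0⊕0 = 1
s2 (pos 2,3,6,7,10,11,14,15): 1⊕0⊕1⊕1⊕0⊕1⊕1⊕0 = 1
s4 (pos 4,5,6,7,12,13,14,15): 1⊕1⊕1⊕1⊕0⊕0⊕1⊕0 = 1
s8 (pos 8,9,10,11,12,13,14,15): 0⊕0⊕0⊕1⊕0⊕0⊕1⊕0 = 0
Syndrome s8…s1 = 0111 → error at position 7.

0111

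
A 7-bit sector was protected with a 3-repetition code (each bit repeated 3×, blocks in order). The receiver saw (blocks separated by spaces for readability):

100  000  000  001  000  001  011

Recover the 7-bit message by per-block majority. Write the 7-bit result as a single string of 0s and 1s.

0000001

Block 1 (100): 1 one → 0
Block 2 (000): 0 ones → 0
Block 3 (000): 0 ones → 0
Block 4 (001): 1 one → 0
Block 5 (000): 0 ones → 0
Block 6 (001): 1 one → 0
Block 7 (011): 2 ones → 1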